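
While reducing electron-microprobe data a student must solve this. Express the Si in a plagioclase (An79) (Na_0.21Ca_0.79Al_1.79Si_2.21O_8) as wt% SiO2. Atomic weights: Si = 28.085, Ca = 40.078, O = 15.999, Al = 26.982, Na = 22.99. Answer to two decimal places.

Formula mass = 274.847 g/mol.
2.21 Si → 2.2100 mol SiO2 per formula unit; M(SiO2) = 60.083, so SiO2 mass = 132.783 g.
132.783/274.847 × 100 = 48.31 wt%.

48.31 wt%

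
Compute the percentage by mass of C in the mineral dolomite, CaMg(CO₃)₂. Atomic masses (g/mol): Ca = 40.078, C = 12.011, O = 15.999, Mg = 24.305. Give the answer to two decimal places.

13.03 mass %

M(CaMg(CO₃)₂) = 184.399 g/mol.
C contributes 2 × 12.011 = 24.022 g per mole.
24.022/184.399 = 0.1303 → 13.03%.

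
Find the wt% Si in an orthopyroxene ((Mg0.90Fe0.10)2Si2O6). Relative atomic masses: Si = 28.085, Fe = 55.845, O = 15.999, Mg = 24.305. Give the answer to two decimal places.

27.12 weight percent

Molar mass of (Mg0.90Fe0.10)2Si2O6: 1.80·24.305 + 0.20·55.845 + 2·28.085 + 6·15.999 = 207.082 g/mol.
Mass of Si per formula unit: 2 × 28.085 = 56.170 g.
Weight fraction Si = 56.170 / 207.082 = 0.2712.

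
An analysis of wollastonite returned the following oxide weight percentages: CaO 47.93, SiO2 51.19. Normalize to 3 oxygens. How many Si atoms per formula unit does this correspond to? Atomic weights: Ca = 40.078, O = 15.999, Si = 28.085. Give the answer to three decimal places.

CaO (M=56.077): mol = 0.85472; Ca = 0.85472, O = 0.85472.
SiO2 (M=60.083): mol = 0.85199; Si = 0.85199, O = 1.70398.
ΣO = 2.55870; factor = 3/ΣO = 1.17247.
Si apfu = 0.85199 × 1.17247 = 0.999.

0.999 Si apfu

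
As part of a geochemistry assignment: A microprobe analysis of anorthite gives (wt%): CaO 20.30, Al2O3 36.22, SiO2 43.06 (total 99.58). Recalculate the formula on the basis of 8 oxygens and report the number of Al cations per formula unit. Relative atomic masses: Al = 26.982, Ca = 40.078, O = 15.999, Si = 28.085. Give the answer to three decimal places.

1.987 Al apfu

CaO (M=56.077): mol = 0.36200; Ca = 0.36200, O = 0.36200.
Al2O3 (M=101.961): mol = 0.35523; Al = 0.71046, O = 1.06569.
SiO2 (M=60.083): mol = 0.71668; Si = 0.71668, O = 1.43336.
ΣO = 2.86105; factor = 8/ΣO = 2.79618.
Al apfu = 0.71046 × 2.79618 = 1.987.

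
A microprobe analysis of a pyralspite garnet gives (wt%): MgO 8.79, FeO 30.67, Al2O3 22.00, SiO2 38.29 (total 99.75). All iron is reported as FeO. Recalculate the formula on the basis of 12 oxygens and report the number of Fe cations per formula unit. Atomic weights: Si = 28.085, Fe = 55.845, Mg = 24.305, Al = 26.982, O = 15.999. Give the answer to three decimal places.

1.996 Fe apfu

MgO (M=40.304): mol = 0.21809; Mg = 0.21809, O = 0.21809.
FeO (M=71.844): mol = 0.42690; Fe = 0.42690, O = 0.42690.
Al2O3 (M=101.961): mol = 0.21577; Al = 0.43154, O = 0.64731.
SiO2 (M=60.083): mol = 0.63729; Si = 0.63729, O = 1.27458.
ΣO = 2.56688; factor = 12/ΣO = 4.67494.
Fe apfu = 0.42690 × 4.67494 = 1.996.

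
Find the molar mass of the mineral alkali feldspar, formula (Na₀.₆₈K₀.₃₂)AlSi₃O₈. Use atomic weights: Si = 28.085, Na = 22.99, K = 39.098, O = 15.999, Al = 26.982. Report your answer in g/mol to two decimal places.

267.37 g/mol

Na: 0.68 × 22.99 = 15.6332
K: 0.32 × 39.098 = 12.5114
Al: 1 × 26.982 = 26.9820
Si: 3 × 28.085 = 84.2550
O: 8 × 15.999 = 127.9920
Summing the contributions gives the formula mass.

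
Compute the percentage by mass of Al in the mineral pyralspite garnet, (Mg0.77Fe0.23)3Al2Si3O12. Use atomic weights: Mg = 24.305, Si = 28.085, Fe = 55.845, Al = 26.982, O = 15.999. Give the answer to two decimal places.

M((Mg0.77Fe0.23)3Al2Si3O12) = 424.885 g/mol.
Al contributes 2 × 26.982 = 53.964 g per mole.
53.964/424.885 = 0.1270 → 12.70%.

12.70 weight percent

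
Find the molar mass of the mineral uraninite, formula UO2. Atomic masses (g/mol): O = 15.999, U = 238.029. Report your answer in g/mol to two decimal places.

270.03 g/mol

M = 1×238.029 + 2×15.999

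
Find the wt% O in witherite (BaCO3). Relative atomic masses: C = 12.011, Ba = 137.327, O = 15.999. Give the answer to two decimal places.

Molar mass of BaCO3: 1·137.327 + 1·12.011 + 3·15.999 = 197.335 g/mol.
Mass of O per formula unit: 3 × 15.999 = 47.997 g.
Weight fraction O = 47.997 / 197.335 = 0.2432.

24.32 weight percent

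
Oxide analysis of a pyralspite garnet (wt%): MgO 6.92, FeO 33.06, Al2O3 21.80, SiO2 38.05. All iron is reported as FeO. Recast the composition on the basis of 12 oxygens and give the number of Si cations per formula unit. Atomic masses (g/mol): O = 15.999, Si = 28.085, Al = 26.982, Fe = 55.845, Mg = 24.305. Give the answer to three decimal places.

MgO: 6.92/40.304 = 0.17170 mol → 0.17170 mol Mg, 0.17170 mol O.
FeO: 33.06/71.844 = 0.46016 mol → 0.46016 mol Fe, 0.46016 mol O.
Al2O3: 21.80/101.961 = 0.21381 mol → 0.42762 mol Al, 0.64143 mol O.
SiO2: 38.05/60.083 = 0.63329 mol → 0.63329 mol Si, 1.26658 mol O.
Total oxygen = 2.53987 mol. Normalization factor = 12/2.53987 = 4.72465.
Si per 12 O = 0.63329 × 4.72465 = 2.992.

2.992 Si apfu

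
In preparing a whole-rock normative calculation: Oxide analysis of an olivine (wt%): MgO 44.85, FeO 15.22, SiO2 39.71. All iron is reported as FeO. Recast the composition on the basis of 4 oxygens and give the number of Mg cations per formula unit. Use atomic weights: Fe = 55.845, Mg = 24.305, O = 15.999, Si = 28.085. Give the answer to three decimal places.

1.682 Mg apfu

MgO: 44.85/40.304 = 1.11279 mol → 1.11279 mol Mg, 1.11279 mol O.
FeO: 15.22/71.844 = 0.21185 mol → 0.21185 mol Fe, 0.21185 mol O.
SiO2: 39.71/60.083 = 0.66092 mol → 0.66092 mol Si, 1.32184 mol O.
Total oxygen = 2.64648 mol. Normalization factor = 4/2.64648 = 1.51144.
Mg per 4 O = 1.11279 × 1.51144 = 1.682.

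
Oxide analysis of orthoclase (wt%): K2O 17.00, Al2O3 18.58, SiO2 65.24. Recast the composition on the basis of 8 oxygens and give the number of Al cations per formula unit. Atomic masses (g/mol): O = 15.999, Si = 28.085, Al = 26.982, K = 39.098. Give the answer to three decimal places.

K2O (M=94.195): mol = 0.18048; K = 0.36096, O = 0.18048.
Al2O3 (M=101.961): mol = 0.18223; Al = 0.36446, O = 0.54669.
SiO2 (M=60.083): mol = 1.08583; Si = 1.08583, O = 2.17166.
ΣO = 2.89883; factor = 8/ΣO = 2.75973.
Al apfu = 0.36446 × 2.75973 = 1.006.

1.006 Al apfu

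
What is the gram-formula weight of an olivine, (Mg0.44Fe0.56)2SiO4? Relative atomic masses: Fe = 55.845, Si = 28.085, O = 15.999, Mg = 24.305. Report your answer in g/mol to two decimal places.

176.02 g/mol

The formula mass is the sum 0.88·24.305 + 1.12·55.845 + 1·28.085 + 4·15.999.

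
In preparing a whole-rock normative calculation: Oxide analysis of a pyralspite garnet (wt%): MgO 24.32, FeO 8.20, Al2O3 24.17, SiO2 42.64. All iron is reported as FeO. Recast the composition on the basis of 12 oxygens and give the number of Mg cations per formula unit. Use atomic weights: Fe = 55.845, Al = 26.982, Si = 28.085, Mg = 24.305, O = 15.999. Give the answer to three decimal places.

MgO: 24.32/40.304 = 0.60341 mol → 0.60341 mol Mg, 0.60341 mol O.
FeO: 8.20/71.844 = 0.11414 mol → 0.11414 mol Fe, 0.11414 mol O.
Al2O3: 24.17/101.961 = 0.23705 mol → 0.47410 mol Al, 0.71115 mol O.
SiO2: 42.64/60.083 = 0.70968 mol → 0.70968 mol Si, 1.41936 mol O.
Total oxygen = 2.84806 mol. Normalization factor = 12/2.84806 = 4.21339.
Mg per 12 O = 0.60341 × 4.21339 = 2.542.

2.542 Mg apfu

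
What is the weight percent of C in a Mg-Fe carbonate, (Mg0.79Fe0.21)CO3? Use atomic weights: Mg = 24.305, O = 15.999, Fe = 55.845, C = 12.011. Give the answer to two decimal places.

13.21 wt%

M((Mg0.79Fe0.21)CO3) = 90.936 g/mol.
C contributes 1 × 12.011 = 12.011 g per mole.
12.011/90.936 = 0.1321 → 13.21%.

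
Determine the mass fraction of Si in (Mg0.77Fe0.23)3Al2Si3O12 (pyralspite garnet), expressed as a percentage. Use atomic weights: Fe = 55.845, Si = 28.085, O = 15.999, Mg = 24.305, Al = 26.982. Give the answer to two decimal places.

19.83 weight percent

Formula mass = 2.31·24.305 + 0.69·55.845 + 2·26.982 + 3·28.085 + 12·15.999 = 424.885 g/mol, of which 84.255 g is Si.
So Si makes up 84.255/424.885 = 0.1983 of the mass, i.e. 19.83%.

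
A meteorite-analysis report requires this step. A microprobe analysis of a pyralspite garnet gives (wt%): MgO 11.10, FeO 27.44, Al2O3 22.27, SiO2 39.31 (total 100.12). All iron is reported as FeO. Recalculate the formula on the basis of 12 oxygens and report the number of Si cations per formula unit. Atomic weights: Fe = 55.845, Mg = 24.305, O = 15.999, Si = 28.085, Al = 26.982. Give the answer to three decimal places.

2.995 Si apfu

MgO: 11.10/40.304 = 0.27541 mol → 0.27541 mol Mg, 0.27541 mol O.
FeO: 27.44/71.844 = 0.38194 mol → 0.38194 mol Fe, 0.38194 mol O.
Al2O3: 22.27/101.961 = 0.21842 mol → 0.43684 mol Al, 0.65526 mol O.
SiO2: 39.31/60.083 = 0.65426 mol → 0.65426 mol Si, 1.30852 mol O.
Total oxygen = 2.62113 mol. Normalization factor = 12/2.62113 = 4.57818.
Si per 12 O = 0.65426 × 4.57818 = 2.995.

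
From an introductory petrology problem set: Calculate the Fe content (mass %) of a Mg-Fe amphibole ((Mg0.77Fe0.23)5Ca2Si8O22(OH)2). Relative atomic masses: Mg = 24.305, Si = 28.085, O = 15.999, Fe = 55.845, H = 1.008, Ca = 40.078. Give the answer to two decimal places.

Molar mass of (Mg0.77Fe0.23)5Ca2Si8O22(OH)2: 3.85·24.305 + 1.15·55.845 + 2·40.078 + 8·28.085 + 24·15.999 + 2·1.008 = 848.624 g/mol.
Mass of Fe per formula unit: 1.15 × 55.845 = 64.222 g.
Weight fraction Fe = 64.222 / 848.624 = 0.0757.

7.57 mass %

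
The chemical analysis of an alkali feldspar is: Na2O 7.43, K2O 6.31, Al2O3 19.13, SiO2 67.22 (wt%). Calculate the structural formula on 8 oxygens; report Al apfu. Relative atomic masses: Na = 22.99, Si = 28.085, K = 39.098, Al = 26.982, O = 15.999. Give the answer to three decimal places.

1.005 Al apfu

Na2O: 7.43/61.979 = 0.11988 mol → 0.23976 mol Na, 0.11988 mol O.
K2O: 6.31/94.195 = 0.06699 mol → 0.13398 mol K, 0.06699 mol O.
Al2O3: 19.13/101.961 = 0.18762 mol → 0.37524 mol Al, 0.56286 mol O.
SiO2: 67.22/60.083 = 1.11879 mol → 1.11879 mol Si, 2.23758 mol O.
Total oxygen = 2.98731 mol. Normalization factor = 8/2.98731 = 2.67799.
Al per 8 O = 0.37524 × 2.67799 = 1.005.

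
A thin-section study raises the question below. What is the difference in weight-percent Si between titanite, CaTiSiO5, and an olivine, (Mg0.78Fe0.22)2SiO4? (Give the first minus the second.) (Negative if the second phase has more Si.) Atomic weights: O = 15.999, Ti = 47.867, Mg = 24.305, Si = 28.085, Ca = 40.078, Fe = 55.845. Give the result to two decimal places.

-3.84 percentage points

Si in CaTiSiO5: molar mass 196.025 g/mol; 1×28.085 = 28.085 g → 14.33 wt%.
Si in (Mg0.78Fe0.22)2SiO4: molar mass 154.569 g/mol; 1×28.085 = 28.085 g → 18.17 wt%.
Difference = 14.33 − 18.17 = -3.84 percentage points.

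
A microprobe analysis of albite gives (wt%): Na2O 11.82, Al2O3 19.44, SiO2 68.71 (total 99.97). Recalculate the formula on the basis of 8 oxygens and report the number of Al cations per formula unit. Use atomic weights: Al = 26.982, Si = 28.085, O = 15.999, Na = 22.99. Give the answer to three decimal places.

11.82 wt% Na2O ÷ 61.979 g/mol = 0.19071 mol, giving 0.38142 Na and 0.19071 O.
19.44 wt% Al2O3 ÷ 101.961 g/mol = 0.19066 mol, giving 0.38132 Al and 0.57198 O.
68.71 wt% SiO2 ÷ 60.083 g/mol = 1.14358 mol, giving 1.14358 Si and 2.28716 O.
Oxygen sums to 3.04985; scaling by 8/3.04985 = 2.62308 puts the formula on 8 O.
Al: 0.38132 × 2.62308 = 1.000 atoms per formula unit.

1.000 Al apfu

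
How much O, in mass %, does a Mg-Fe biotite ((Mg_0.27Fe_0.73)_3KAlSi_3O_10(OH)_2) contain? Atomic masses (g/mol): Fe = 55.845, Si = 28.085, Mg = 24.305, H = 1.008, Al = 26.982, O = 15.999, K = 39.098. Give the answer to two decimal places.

Molar mass of (Mg_0.27Fe_0.73)_3KAlSi_3O_10(OH)_2: 0.81×24.305 + 2.19×55.845 + 1×39.098 + 1×26.982 + 3×28.085 + 12×15.999 + 2×1.008 = 486.327 g/mol.
Mass of O per formula unit: 12 × 15.999 = 191.988 g.
Weight fraction O = 191.988 / 486.327 = 0.3948.

39.48 mass %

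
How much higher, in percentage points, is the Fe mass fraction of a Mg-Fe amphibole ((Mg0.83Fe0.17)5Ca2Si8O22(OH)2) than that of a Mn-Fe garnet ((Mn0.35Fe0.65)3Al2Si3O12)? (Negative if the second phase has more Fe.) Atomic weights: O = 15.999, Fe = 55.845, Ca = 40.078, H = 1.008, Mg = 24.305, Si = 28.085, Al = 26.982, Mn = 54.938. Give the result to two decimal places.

First mineral: 47.468 g Fe in 839.162 g formula = 5.66 wt% Fe.
Second mineral: 108.898 g Fe in 496.790 g formula = 21.92 wt% Fe.
5.66% − 21.92% gives a difference of -16.26 percentage points.

-16.26 percentage points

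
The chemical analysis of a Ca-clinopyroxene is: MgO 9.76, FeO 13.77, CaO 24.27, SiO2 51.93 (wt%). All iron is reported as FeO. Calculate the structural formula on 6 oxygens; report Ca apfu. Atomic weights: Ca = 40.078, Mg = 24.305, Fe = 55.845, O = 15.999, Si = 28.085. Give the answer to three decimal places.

1.001 Ca apfu

MgO (M=40.304): mol = 0.24216; Mg = 0.24216, O = 0.24216.
FeO (M=71.844): mol = 0.19167; Fe = 0.19167, O = 0.19167.
CaO (M=56.077): mol = 0.43280; Ca = 0.43280, O = 0.43280.
SiO2 (M=60.083): mol = 0.86430; Si = 0.86430, O = 1.72860.
ΣO = 2.59523; factor = 6/ΣO = 2.31193.
Ca apfu = 0.43280 × 2.31193 = 1.001.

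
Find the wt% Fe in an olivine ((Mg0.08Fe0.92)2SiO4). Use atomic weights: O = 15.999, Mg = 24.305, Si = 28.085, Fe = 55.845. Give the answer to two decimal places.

51.71 wt%

Formula mass = 0.16×24.305 + 1.84×55.845 + 1×28.085 + 4×15.999 = 198.725 g/mol, of which 102.755 g is Fe.
So Fe makes up 102.755/198.725 = 0.5171 of the mass, i.e. 51.71%.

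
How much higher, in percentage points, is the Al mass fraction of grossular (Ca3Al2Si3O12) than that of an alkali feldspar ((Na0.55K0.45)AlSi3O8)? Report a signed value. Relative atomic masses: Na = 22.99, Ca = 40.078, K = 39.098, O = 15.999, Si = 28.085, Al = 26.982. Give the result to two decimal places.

First mineral: 53.964 g Al in 450.441 g formula = 11.98 wt% Al.
Second mineral: 26.982 g Al in 269.468 g formula = 10.01 wt% Al.
11.98% − 10.01% gives a difference of 1.97 percentage points.

1.97 percentage points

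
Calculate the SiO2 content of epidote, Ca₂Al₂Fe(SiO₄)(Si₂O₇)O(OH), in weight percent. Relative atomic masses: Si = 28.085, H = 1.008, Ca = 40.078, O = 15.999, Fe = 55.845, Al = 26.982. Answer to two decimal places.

37.30 wt%

Molar mass of Ca₂Al₂Fe(SiO₄)(Si₂O₇)O(OH) = 2*40.078 + 2*26.982 + 1*55.845 + 3*28.085 + 13*15.999 + 1*1.008 = 483.215 g/mol.
Each formula unit contains 3 Si, equivalent to 3/1 = 3.0000 mol SiO2.
M(SiO2) = 1×28.085 + 2×15.999 = 60.083 g/mol.
Mass of SiO2 per formula unit = 3.0000 × 60.083 = 180.249 g.
SiO2 wt% = 180.249 / 483.215 × 100 = 37.30%.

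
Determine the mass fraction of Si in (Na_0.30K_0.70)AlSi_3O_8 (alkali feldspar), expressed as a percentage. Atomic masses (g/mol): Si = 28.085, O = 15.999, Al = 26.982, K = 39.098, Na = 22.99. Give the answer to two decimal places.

30.81 wt%

Formula mass = 0.30·22.99 + 0.70·39.098 + 1·26.982 + 3·28.085 + 8·15.999 = 273.495 g/mol, of which 84.255 g is Si.
So Si makes up 84.255/273.495 = 0.3081 of the mass, i.e. 30.81%.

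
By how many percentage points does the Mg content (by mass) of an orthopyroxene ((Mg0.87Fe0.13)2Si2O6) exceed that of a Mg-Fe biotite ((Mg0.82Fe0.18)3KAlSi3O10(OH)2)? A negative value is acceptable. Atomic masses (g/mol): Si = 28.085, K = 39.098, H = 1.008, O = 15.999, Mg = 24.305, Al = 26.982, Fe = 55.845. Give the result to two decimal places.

6.47 percentage points

M((Mg0.87Fe0.13)2Si2O6) = 208.974 g/mol, so wt% Mg = 42.291/208.974 × 100 = 20.24%.
M((Mg0.82Fe0.18)3KAlSi3O10(OH)2) = 434.286 g/mol, so wt% Mg = 59.790/434.286 × 100 = 13.77%.
20.24 − 13.77 = 6.47 pp.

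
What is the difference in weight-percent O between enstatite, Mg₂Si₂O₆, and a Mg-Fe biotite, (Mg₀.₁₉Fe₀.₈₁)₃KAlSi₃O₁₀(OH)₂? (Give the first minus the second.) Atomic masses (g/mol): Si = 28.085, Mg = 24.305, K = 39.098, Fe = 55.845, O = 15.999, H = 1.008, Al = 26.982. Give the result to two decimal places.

O in Mg₂Si₂O₆: molar mass 200.774 g/mol; 6×15.999 = 95.994 g → 47.81 wt%.
O in (Mg₀.₁₉Fe₀.₈₁)₃KAlSi₃O₁₀(OH)₂: molar mass 493.896 g/mol; 12×15.999 = 191.988 g → 38.87 wt%.
Difference = 47.81 − 38.87 = 8.94 percentage points.

8.94 percentage points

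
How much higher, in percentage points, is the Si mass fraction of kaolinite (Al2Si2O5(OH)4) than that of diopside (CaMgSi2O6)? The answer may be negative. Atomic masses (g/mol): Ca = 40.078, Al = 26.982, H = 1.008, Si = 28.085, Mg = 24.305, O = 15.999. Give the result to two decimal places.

-4.18 percentage points

First mineral: 56.170 g Si in 258.157 g formula = 21.76 wt% Si.
Second mineral: 56.170 g Si in 216.547 g formula = 25.94 wt% Si.
21.76% − 25.94% gives a difference of -4.18 percentage points.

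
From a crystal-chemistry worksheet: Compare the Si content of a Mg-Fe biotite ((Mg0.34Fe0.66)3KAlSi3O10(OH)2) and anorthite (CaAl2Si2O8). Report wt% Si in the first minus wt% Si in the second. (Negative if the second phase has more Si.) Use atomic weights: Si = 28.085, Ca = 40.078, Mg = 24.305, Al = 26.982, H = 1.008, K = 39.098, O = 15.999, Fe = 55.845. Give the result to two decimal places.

-2.63 percentage points

M((Mg0.34Fe0.66)3KAlSi3O10(OH)2) = 479.703 g/mol, so wt% Si = 84.255/479.703 × 100 = 17.56%.
M(CaAl2Si2O8) = 278.204 g/mol, so wt% Si = 56.170/278.204 × 100 = 20.19%.
17.56 − 20.19 = -2.63 pp.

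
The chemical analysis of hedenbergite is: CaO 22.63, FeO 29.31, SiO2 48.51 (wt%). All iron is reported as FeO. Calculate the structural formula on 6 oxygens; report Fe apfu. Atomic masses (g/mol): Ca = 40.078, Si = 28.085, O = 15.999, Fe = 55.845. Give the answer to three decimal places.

1.009 Fe apfu

22.63 wt% CaO ÷ 56.077 g/mol = 0.40355 mol, giving 0.40355 Ca and 0.40355 O.
29.31 wt% FeO ÷ 71.844 g/mol = 0.40797 mol, giving 0.40797 Fe and 0.40797 O.
48.51 wt% SiO2 ÷ 60.083 g/mol = 0.80738 mol, giving 0.80738 Si and 1.61476 O.
Oxygen sums to 2.42628; scaling by 6/2.42628 = 2.47292 puts the formula on 6 O.
Fe: 0.40797 × 2.47292 = 1.009 atoms per formula unit.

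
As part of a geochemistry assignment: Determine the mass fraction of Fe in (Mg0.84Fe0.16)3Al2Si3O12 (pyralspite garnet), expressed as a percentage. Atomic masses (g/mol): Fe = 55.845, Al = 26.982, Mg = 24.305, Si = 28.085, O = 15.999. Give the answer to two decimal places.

6.41 wt%

M((Mg0.84Fe0.16)3Al2Si3O12) = 418.261 g/mol.
Fe contributes 0.48 × 55.845 = 26.806 g per mole.
26.806/418.261 = 0.0641 → 6.41%.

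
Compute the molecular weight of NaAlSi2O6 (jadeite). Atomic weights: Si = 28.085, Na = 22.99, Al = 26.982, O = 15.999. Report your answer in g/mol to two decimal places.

202.14 g/mol

The formula mass is the sum 1(22.99) + 1(26.982) + 2(28.085) + 6(15.999).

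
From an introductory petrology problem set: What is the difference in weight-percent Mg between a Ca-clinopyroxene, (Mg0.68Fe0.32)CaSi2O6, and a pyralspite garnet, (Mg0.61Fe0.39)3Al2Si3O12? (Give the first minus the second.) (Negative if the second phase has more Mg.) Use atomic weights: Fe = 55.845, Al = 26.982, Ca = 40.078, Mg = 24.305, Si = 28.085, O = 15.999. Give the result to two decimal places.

-2.82 percentage points

Mg in (Mg0.68Fe0.32)CaSi2O6: molar mass 226.640 g/mol; 0.68×24.305 = 16.527 g → 7.29 wt%.
Mg in (Mg0.61Fe0.39)3Al2Si3O12: molar mass 440.024 g/mol; 1.83×24.305 = 44.478 g → 10.11 wt%.
Difference = 7.29 − 10.11 = -2.82 percentage points.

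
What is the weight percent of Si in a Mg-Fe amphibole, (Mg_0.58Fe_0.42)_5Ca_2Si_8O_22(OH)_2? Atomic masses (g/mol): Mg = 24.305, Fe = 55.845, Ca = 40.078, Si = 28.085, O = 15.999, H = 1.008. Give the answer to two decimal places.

M((Mg_0.58Fe_0.42)_5Ca_2Si_8O_22(OH)_2) = 878.587 g/mol.
Si contributes 8 × 28.085 = 224.680 g per mole.
224.680/878.587 = 0.2557 → 25.57%.

25.57 mass %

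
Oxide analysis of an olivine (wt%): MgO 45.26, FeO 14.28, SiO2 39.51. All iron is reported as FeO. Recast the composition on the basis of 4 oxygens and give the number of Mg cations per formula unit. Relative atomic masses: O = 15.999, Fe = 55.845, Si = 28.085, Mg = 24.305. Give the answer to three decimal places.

45.26 wt% MgO ÷ 40.304 g/mol = 1.12297 mol, giving 1.12297 Mg and 1.12297 O.
14.28 wt% FeO ÷ 71.844 g/mol = 0.19876 mol, giving 0.19876 Fe and 0.19876 O.
39.51 wt% SiO2 ÷ 60.083 g/mol = 0.65759 mol, giving 0.65759 Si and 1.31518 O.
Oxygen sums to 2.63691; scaling by 4/2.63691 = 1.51693 puts the formula on 4 O.
Mg: 1.12297 × 1.51693 = 1.703 atoms per formula unit.

1.703 Mg apfu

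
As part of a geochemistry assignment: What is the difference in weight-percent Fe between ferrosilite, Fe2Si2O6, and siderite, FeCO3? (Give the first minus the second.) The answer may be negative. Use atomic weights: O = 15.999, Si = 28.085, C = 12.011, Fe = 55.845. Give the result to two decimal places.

Fe in Fe2Si2O6: molar mass 263.854 g/mol; 2×55.845 = 111.690 g → 42.33 wt%.
Fe in FeCO3: molar mass 115.853 g/mol; 1×55.845 = 55.845 g → 48.20 wt%.
Difference = 42.33 − 48.20 = -5.87 percentage points.

-5.87 percentage points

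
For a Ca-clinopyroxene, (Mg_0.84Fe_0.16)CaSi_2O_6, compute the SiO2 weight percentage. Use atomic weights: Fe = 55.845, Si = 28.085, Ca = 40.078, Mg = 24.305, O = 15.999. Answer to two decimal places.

54.23 wt%

Formula mass = 221.593 g/mol.
2 Si → 2.0000 mol SiO2 per formula unit; M(SiO2) = 60.083, so SiO2 mass = 120.166 g.
120.166/221.593 × 100 = 54.23 wt%.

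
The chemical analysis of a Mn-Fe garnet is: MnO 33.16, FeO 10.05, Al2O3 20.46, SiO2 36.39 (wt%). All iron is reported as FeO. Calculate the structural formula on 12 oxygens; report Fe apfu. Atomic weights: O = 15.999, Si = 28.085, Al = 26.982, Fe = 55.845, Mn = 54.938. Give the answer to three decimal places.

0.693 Fe apfu

33.16 wt% MnO ÷ 70.937 g/mol = 0.46746 mol, giving 0.46746 Mn and 0.46746 O.
10.05 wt% FeO ÷ 71.844 g/mol = 0.13989 mol, giving 0.13989 Fe and 0.13989 O.
20.46 wt% Al2O3 ÷ 101.961 g/mol = 0.20066 mol, giving 0.40132 Al and 0.60198 O.
36.39 wt% SiO2 ÷ 60.083 g/mol = 0.60566 mol, giving 0.60566 Si and 1.21132 O.
Oxygen sums to 2.42065; scaling by 12/2.42065 = 4.95735 puts the formula on 12 O.
Fe: 0.13989 × 4.95735 = 0.693 atoms per formula unit.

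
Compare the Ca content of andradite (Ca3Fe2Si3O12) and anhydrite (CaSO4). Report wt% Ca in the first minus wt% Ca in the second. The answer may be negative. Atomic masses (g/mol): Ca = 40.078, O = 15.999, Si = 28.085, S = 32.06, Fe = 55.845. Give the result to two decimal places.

-5.78 percentage points

M(Ca3Fe2Si3O12) = 508.167 g/mol, so wt% Ca = 120.234/508.167 × 100 = 23.66%.
M(CaSO4) = 136.134 g/mol, so wt% Ca = 40.078/136.134 × 100 = 29.44%.
23.66 − 29.44 = -5.78 pp.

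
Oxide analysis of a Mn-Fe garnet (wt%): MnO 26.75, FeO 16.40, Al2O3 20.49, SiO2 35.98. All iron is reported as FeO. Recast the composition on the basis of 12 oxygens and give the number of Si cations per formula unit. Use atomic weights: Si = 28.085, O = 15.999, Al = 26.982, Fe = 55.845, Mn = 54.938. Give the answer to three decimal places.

2.987 Si apfu

MnO: 26.75/70.937 = 0.37710 mol → 0.37710 mol Mn, 0.37710 mol O.
FeO: 16.40/71.844 = 0.22827 mol → 0.22827 mol Fe, 0.22827 mol O.
Al2O3: 20.49/101.961 = 0.20096 mol → 0.40192 mol Al, 0.60288 mol O.
SiO2: 35.98/60.083 = 0.59884 mol → 0.59884 mol Si, 1.19768 mol O.
Total oxygen = 2.40593 mol. Normalization factor = 12/2.40593 = 4.98768.
Si per 12 O = 0.59884 × 4.98768 = 2.987.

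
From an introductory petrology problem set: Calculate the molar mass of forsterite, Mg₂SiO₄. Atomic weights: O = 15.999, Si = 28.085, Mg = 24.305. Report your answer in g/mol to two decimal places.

140.69 g/mol

Mg: 2 × 24.305 = 48.6100
Si: 1 × 28.085 = 28.0850
O: 4 × 15.999 = 63.9960
Summing the contributions gives the formula mass.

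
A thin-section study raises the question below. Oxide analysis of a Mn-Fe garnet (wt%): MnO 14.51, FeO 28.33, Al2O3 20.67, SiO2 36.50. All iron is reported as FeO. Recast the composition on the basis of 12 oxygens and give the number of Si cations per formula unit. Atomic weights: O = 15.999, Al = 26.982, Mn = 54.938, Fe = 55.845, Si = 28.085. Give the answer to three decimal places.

MnO: 14.51/70.937 = 0.20455 mol → 0.20455 mol Mn, 0.20455 mol O.
FeO: 28.33/71.844 = 0.39433 mol → 0.39433 mol Fe, 0.39433 mol O.
Al2O3: 20.67/101.961 = 0.20272 mol → 0.40544 mol Al, 0.60816 mol O.
SiO2: 36.50/60.083 = 0.60749 mol → 0.60749 mol Si, 1.21498 mol O.
Total oxygen = 2.42202 mol. Normalization factor = 12/2.42202 = 4.95454.
Si per 12 O = 0.60749 × 4.95454 = 3.010.

3.010 Si apfu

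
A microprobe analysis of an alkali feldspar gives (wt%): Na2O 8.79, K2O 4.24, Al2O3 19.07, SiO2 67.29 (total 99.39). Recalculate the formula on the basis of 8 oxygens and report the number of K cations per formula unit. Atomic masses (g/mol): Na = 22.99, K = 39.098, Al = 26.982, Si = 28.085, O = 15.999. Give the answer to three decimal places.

Na2O (M=61.979): mol = 0.14182; Na = 0.28364, O = 0.14182.
K2O (M=94.195): mol = 0.04501; K = 0.09002, O = 0.04501.
Al2O3 (M=101.961): mol = 0.18703; Al = 0.37406, O = 0.56109.
SiO2 (M=60.083): mol = 1.11995; Si = 1.11995, O = 2.23990.
ΣO = 2.98782; factor = 8/ΣO = 2.67754.
K apfu = 0.09002 × 2.67754 = 0.241.

0.241 K apfu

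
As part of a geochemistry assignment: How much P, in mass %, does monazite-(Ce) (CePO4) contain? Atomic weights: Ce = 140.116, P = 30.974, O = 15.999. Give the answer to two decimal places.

13.18 mass %

Molar mass of CePO4: 1×140.116 + 1×30.974 + 4×15.999 = 235.086 g/mol.
Mass of P per formula unit: 1 × 30.974 = 30.974 g.
Weight fraction P = 30.974 / 235.086 = 0.1318.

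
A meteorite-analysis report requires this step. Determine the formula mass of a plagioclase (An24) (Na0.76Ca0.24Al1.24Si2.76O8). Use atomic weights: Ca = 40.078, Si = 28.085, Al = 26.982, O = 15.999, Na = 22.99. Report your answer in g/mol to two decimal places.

The formula mass is the sum 0.76×22.99 + 0.24×40.078 + 1.24×26.982 + 2.76×28.085 + 8×15.999.

266.06 g/mol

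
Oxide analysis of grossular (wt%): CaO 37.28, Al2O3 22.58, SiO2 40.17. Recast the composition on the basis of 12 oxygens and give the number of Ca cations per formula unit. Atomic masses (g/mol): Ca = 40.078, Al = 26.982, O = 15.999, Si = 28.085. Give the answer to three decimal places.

2.992 Ca apfu

37.28 wt% CaO ÷ 56.077 g/mol = 0.66480 mol, giving 0.66480 Ca and 0.66480 O.
22.58 wt% Al2O3 ÷ 101.961 g/mol = 0.22146 mol, giving 0.44292 Al and 0.66438 O.
40.17 wt% SiO2 ÷ 60.083 g/mol = 0.66858 mol, giving 0.66858 Si and 1.33716 O.
Oxygen sums to 2.66634; scaling by 12/2.66634 = 4.50055 puts the formula on 12 O.
Ca: 0.66480 × 4.50055 = 2.992 atoms per formula unit.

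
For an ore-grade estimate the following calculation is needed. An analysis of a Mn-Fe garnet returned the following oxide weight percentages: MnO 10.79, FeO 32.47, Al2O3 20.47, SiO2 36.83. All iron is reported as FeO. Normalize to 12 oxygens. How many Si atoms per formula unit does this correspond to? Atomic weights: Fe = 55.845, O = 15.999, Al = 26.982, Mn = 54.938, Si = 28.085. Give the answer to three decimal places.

MnO (M=70.937): mol = 0.15211; Mn = 0.15211, O = 0.15211.
FeO (M=71.844): mol = 0.45195; Fe = 0.45195, O = 0.45195.
Al2O3 (M=101.961): mol = 0.20076; Al = 0.40152, O = 0.60228.
SiO2 (M=60.083): mol = 0.61299; Si = 0.61299, O = 1.22598.
ΣO = 2.43232; factor = 12/ΣO = 4.93356.
Si apfu = 0.61299 × 4.93356 = 3.024.

3.024 Si apfu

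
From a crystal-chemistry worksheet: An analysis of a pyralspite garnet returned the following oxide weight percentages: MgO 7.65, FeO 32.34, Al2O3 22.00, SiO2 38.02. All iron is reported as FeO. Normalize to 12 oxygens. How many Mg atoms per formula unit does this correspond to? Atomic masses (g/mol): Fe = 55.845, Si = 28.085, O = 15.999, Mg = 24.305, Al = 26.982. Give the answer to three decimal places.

0.892 Mg apfu

MgO: 7.65/40.304 = 0.18981 mol → 0.18981 mol Mg, 0.18981 mol O.
FeO: 32.34/71.844 = 0.45014 mol → 0.45014 mol Fe, 0.45014 mol O.
Al2O3: 22.00/101.961 = 0.21577 mol → 0.43154 mol Al, 0.64731 mol O.
SiO2: 38.02/60.083 = 0.63279 mol → 0.63279 mol Si, 1.26558 mol O.
Total oxygen = 2.55284 mol. Normalization factor = 12/2.55284 = 4.70065.
Mg per 12 O = 0.18981 × 4.70065 = 0.892.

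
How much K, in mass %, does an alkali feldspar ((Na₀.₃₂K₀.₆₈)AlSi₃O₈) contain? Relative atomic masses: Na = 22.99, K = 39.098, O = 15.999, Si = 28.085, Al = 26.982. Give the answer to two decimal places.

9.73 mass %

Molar mass of (Na₀.₃₂K₀.₆₈)AlSi₃O₈: 0.32·22.99 + 0.68·39.098 + 1·26.982 + 3·28.085 + 8·15.999 = 273.172 g/mol.
Mass of K per formula unit: 0.68 × 39.098 = 26.587 g.
Weight fraction K = 26.587 / 273.172 = 0.0973.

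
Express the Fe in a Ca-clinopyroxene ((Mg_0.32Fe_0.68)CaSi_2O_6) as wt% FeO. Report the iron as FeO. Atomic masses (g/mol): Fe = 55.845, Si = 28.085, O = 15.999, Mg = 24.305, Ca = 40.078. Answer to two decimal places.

20.53 wt%

Formula mass = 237.994 g/mol.
0.68 Fe → 0.6800 mol FeO per formula unit; M(FeO) = 71.844, so FeO mass = 48.854 g.
48.854/237.994 × 100 = 20.53 wt%.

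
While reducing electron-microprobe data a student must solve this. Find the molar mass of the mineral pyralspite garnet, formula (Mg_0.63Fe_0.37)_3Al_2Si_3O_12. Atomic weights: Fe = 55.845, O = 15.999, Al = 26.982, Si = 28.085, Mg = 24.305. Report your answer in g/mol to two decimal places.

438.13 g/mol

The formula mass is the sum 1.89(24.305) + 1.11(55.845) + 2(26.982) + 3(28.085) + 12(15.999).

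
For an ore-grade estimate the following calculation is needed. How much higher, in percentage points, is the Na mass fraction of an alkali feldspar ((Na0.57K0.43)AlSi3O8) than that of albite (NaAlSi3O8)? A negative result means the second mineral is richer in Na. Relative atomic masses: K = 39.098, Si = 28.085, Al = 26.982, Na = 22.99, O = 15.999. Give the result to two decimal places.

-3.90 percentage points

Na in (Na0.57K0.43)AlSi3O8: molar mass 269.145 g/mol; 0.57×22.99 = 13.104 g → 4.87 wt%.
Na in NaAlSi3O8: molar mass 262.219 g/mol; 1×22.99 = 22.990 g → 8.77 wt%.
Difference = 4.87 − 8.77 = -3.90 percentage points.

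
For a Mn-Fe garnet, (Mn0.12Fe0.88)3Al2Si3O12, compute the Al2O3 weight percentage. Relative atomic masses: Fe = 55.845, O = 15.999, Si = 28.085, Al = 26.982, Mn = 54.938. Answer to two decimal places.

Molar mass of (Mn0.12Fe0.88)3Al2Si3O12 = 0.36·54.938 + 2.64·55.845 + 2·26.982 + 3·28.085 + 12·15.999 = 497.415 g/mol.
Each formula unit contains 2 Al, equivalent to 2/2 = 1.0000 mol Al2O3.
M(Al2O3) = 2×26.982 + 3×15.999 = 101.961 g/mol.
Mass of Al2O3 per formula unit = 1.0000 × 101.961 = 101.961 g.
Al2O3 wt% = 101.961 / 497.415 × 100 = 20.50%.

20.50 wt%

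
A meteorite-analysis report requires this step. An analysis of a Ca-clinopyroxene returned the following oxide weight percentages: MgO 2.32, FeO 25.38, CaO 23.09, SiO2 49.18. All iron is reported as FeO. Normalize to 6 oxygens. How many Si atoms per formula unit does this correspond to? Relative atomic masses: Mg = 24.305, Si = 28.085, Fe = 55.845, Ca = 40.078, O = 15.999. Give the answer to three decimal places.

1.997 Si apfu

2.32 wt% MgO ÷ 40.304 g/mol = 0.05756 mol, giving 0.05756 Mg and 0.05756 O.
25.38 wt% FeO ÷ 71.844 g/mol = 0.35327 mol, giving 0.35327 Fe and 0.35327 O.
23.09 wt% CaO ÷ 56.077 g/mol = 0.41176 mol, giving 0.41176 Ca and 0.41176 O.
49.18 wt% SiO2 ÷ 60.083 g/mol = 0.81853 mol, giving 0.81853 Si and 1.63706 O.
Oxygen sums to 2.45965; scaling by 6/2.45965 = 2.43937 puts the formula on 6 O.
Si: 0.81853 × 2.43937 = 1.997 atoms per formula unit.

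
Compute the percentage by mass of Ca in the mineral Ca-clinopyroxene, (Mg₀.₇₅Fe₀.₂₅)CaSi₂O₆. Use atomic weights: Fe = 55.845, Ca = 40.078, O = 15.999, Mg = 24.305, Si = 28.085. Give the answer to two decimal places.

17.86 weight percent

Molar mass of (Mg₀.₇₅Fe₀.₂₅)CaSi₂O₆: 0.75·24.305 + 0.25·55.845 + 1·40.078 + 2·28.085 + 6·15.999 = 224.432 g/mol.
Mass of Ca per formula unit: 1 × 40.078 = 40.078 g.
Weight fraction Ca = 40.078 / 224.432 = 0.1786.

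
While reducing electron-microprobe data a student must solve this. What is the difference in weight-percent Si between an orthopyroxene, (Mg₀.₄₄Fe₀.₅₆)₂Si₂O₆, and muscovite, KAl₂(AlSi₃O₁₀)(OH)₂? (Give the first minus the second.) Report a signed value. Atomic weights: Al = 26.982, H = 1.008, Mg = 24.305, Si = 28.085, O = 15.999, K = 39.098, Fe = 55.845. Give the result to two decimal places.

M((Mg₀.₄₄Fe₀.₅₆)₂Si₂O₆) = 236.099 g/mol, so wt% Si = 56.170/236.099 × 100 = 23.79%.
M(KAl₂(AlSi₃O₁₀)(OH)₂) = 398.303 g/mol, so wt% Si = 84.255/398.303 × 100 = 21.15%.
23.79 − 21.15 = 2.64 pp.

2.64 percentage points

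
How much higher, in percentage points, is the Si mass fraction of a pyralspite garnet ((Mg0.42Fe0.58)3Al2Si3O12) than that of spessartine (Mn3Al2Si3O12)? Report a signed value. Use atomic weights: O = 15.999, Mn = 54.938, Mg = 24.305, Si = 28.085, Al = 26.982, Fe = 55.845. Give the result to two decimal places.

1.38 percentage points

M((Mg0.42Fe0.58)3Al2Si3O12) = 458.002 g/mol, so wt% Si = 84.255/458.002 × 100 = 18.40%.
M(Mn3Al2Si3O12) = 495.021 g/mol, so wt% Si = 84.255/495.021 × 100 = 17.02%.
18.40 − 17.02 = 1.38 pp.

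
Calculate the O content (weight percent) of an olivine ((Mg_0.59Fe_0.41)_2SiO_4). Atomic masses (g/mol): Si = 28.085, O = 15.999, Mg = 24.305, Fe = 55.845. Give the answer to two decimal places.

38.42 weight percent

Molar mass of (Mg_0.59Fe_0.41)_2SiO_4: 1.18·24.305 + 0.82·55.845 + 1·28.085 + 4·15.999 = 166.554 g/mol.
Mass of O per formula unit: 4 × 15.999 = 63.996 g.
Weight fraction O = 63.996 / 166.554 = 0.3842.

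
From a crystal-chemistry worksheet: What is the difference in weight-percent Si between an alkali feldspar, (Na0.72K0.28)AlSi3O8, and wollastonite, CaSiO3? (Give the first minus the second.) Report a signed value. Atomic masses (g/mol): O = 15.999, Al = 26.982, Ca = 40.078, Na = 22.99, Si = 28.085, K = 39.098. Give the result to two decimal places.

Si in (Na0.72K0.28)AlSi3O8: molar mass 266.729 g/mol; 3×28.085 = 84.255 g → 31.59 wt%.
Si in CaSiO3: molar mass 116.160 g/mol; 1×28.085 = 28.085 g → 24.18 wt%.
Difference = 31.59 − 24.18 = 7.41 percentage points.

7.41 percentage points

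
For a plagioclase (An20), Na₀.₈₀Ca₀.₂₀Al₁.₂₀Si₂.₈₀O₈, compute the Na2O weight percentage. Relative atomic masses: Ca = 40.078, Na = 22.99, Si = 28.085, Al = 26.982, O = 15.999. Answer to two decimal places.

Molar mass of Na₀.₈₀Ca₀.₂₀Al₁.₂₀Si₂.₈₀O₈ = 0.80×22.99 + 0.20×40.078 + 1.20×26.982 + 2.80×28.085 + 8×15.999 = 265.416 g/mol.
Each formula unit contains 0.80 Na, equivalent to 0.80/2 = 0.4000 mol Na2O.
M(Na2O) = 2×22.99 + 1×15.999 = 61.979 g/mol.
Mass of Na2O per formula unit = 0.4000 × 61.979 = 24.792 g.
Na2O wt% = 24.792 / 265.416 × 100 = 9.34%.

9.34 wt%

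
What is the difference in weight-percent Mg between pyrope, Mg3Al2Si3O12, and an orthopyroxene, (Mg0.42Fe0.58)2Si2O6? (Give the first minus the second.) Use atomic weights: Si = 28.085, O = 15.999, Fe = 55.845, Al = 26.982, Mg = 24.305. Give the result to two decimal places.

9.49 percentage points

First mineral: 72.915 g Mg in 403.122 g formula = 18.09 wt% Mg.
Second mineral: 20.416 g Mg in 237.360 g formula = 8.60 wt% Mg.
18.09% − 8.60% gives a difference of 9.49 percentage points.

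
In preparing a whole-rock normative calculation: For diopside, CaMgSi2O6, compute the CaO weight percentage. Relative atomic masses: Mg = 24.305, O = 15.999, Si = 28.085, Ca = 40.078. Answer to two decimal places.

25.90 wt%

Formula mass = 216.547 g/mol.
1 Ca → 1.0000 mol CaO per formula unit; M(CaO) = 56.077, so CaO mass = 56.077 g.
56.077/216.547 × 100 = 25.90 wt%.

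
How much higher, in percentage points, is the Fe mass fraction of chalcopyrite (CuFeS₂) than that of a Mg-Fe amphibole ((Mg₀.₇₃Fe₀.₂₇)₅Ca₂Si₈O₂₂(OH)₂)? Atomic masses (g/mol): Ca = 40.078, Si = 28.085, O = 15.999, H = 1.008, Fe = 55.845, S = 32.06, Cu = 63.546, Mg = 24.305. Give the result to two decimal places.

M(CuFeS₂) = 183.511 g/mol, so wt% Fe = 55.845/183.511 × 100 = 30.43%.
M((Mg₀.₇₃Fe₀.₂₇)₅Ca₂Si₈O₂₂(OH)₂) = 854.932 g/mol, so wt% Fe = 75.391/854.932 × 100 = 8.82%.
30.43 − 8.82 = 21.61 pp.

21.61 percentage points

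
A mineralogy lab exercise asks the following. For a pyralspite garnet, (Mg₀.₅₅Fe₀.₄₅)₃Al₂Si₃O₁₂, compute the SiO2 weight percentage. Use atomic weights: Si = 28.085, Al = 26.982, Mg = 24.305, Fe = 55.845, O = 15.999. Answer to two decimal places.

M((Mg₀.₅₅Fe₀.₄₅)₃Al₂Si₃O₁₂) = 445.701 g/mol; M(SiO2) = 60.083 g/mol.
Moles SiO2 per formula unit = 3 Si ÷ 1 = 3.0000.
SiO2 fraction = (3.0000 × 60.083) / 445.701 = 180.249/445.701 = 0.4044.

40.44 wt%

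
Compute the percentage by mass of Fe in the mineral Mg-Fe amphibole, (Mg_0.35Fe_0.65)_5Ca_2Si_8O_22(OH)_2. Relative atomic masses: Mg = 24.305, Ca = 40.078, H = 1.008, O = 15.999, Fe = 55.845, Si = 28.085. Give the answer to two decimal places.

19.84 wt%

M((Mg_0.35Fe_0.65)_5Ca_2Si_8O_22(OH)_2) = 914.858 g/mol.
Fe contributes 3.25 × 55.845 = 181.496 g per mole.
181.496/914.858 = 0.1984 → 19.84%.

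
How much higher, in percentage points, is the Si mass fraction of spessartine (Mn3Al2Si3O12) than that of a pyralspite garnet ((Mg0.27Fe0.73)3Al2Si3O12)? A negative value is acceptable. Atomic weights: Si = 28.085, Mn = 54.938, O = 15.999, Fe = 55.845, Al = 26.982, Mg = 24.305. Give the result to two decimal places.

M(Mn3Al2Si3O12) = 495.021 g/mol, so wt% Si = 84.255/495.021 × 100 = 17.02%.
M((Mg0.27Fe0.73)3Al2Si3O12) = 472.195 g/mol, so wt% Si = 84.255/472.195 × 100 = 17.84%.
17.02 − 17.84 = -0.82 pp.

-0.82 percentage points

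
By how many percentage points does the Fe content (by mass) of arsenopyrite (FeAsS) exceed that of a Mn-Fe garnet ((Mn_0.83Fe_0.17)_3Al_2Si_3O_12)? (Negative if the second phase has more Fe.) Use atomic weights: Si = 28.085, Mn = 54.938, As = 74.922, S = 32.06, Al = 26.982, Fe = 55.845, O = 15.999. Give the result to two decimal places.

28.55 percentage points

M(FeAsS) = 162.827 g/mol, so wt% Fe = 55.845/162.827 × 100 = 34.30%.
M((Mn_0.83Fe_0.17)_3Al_2Si_3O_12) = 495.484 g/mol, so wt% Fe = 28.481/495.484 × 100 = 5.75%.
34.30 − 5.75 = 28.55 pp.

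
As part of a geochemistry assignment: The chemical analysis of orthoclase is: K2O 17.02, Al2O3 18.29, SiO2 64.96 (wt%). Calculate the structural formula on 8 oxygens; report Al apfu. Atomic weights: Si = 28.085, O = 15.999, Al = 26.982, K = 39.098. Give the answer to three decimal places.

0.996 Al apfu

17.02 wt% K2O ÷ 94.195 g/mol = 0.18069 mol, giving 0.36138 K and 0.18069 O.
18.29 wt% Al2O3 ÷ 101.961 g/mol = 0.17938 mol, giving 0.35876 Al and 0.53814 O.
64.96 wt% SiO2 ÷ 60.083 g/mol = 1.08117 mol, giving 1.08117 Si and 2.16234 O.
Oxygen sums to 2.88117; scaling by 8/2.88117 = 2.77665 puts the formula on 8 O.
Al: 0.35876 × 2.77665 = 0.996 atoms per formula unit.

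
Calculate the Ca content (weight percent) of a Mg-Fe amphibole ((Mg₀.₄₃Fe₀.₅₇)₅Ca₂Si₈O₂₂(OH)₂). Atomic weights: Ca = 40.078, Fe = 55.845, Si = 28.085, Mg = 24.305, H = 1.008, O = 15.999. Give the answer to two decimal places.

8.88 weight percent

M((Mg₀.₄₃Fe₀.₅₇)₅Ca₂Si₈O₂₂(OH)₂) = 902.242 g/mol.
Ca contributes 2 × 40.078 = 80.156 g per mole.
80.156/902.242 = 0.0888 → 8.88%.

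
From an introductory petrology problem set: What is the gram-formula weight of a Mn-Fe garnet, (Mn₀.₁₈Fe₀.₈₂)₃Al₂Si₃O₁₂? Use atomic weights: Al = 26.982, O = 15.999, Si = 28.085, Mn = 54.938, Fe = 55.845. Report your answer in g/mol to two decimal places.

497.25 g/mol

Mn: 0.54 × 54.938 = 29.6665
Fe: 2.46 × 55.845 = 137.3787
Al: 2 × 26.982 = 53.9640
Si: 3 × 28.085 = 84.2550
O: 12 × 15.999 = 191.9880
Summing the contributions gives the formula mass.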